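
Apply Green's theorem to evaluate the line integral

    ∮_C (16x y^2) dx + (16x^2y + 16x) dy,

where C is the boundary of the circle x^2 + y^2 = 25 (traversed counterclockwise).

Green's theorem converts the closed line integral into a double integral over the enclosed region D:

    ∮_C P dx + Q dy = ∬_D (∂Q/∂x - ∂P/∂y) dA.

Here P = 16x y^2, Q = 16x^2y + 16x, so

    ∂Q/∂x = 32x y + 16,    ∂P/∂y = 32x y,
    ∂Q/∂x - ∂P/∂y = 16.

D is the region x^2 + y^2 ≤ 25. Evaluating the double integral:

In polar coordinates (x = r cos θ, y = r sin θ, dA = r dr dθ) the integrand becomes 16, so

    ∬_D (16) dA = ∫_0^{2π} ∫_0^{5} (16) · r dr dθ.

Inner (r from 0 to 5): 200.
Outer (θ from 0 to 2π): 400π.

Therefore ∮_C P dx + Q dy = 400π.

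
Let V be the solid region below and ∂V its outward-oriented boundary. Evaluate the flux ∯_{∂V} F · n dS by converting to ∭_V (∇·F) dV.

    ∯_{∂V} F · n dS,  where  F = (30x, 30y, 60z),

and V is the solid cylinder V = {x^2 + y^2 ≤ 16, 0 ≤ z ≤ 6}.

By the divergence theorem,

    ∯_{∂V} F · n dS = ∭_V (∇ · F) dV.

Compute the divergence:
    ∇ · F = ∂F_x/∂x + ∂F_y/∂y + ∂F_z/∂z = 30 + 30 + 60 = 120.

In cylindrical coordinates, x = r cos(θ), y = r sin(θ), z = z, dV = r dr dθ dz, with 0 ≤ r ≤ 4, 0 ≤ θ ≤ 2π, 0 ≤ z ≤ 6.

The integrand, after substitution and multiplying by the volume element, becomes (120) · r, so

    ∭_V (∇·F) dV = ∫_0^{2π} ∫_0^{4} ∫_0^{6} (120) · r dz dr dθ.

Inner (z from 0 to 6): 720r.
Middle (r from 0 to 4): 5760.
Outer (θ from 0 to 2π): 11520π.

Therefore ∯_{∂V} F · n dS = 11520π.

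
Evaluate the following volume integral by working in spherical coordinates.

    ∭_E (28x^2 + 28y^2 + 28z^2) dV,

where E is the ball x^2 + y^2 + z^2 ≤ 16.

In spherical coordinates, x = ρ sin(φ) cos(θ), y = ρ sin(φ) sin(θ), z = ρ cos(φ), and dV = ρ^2 sin(φ) dρ dφ dθ.

The integrand becomes 28ρ^2, so

    ∭_E (28x^2 + 28y^2 + 28z^2) dV = ∫_{0}^{2π} ∫_{0}^{π} ∫_{0}^{4} (28ρ^2) · ρ^2 sin(φ) dρ dφ dθ.

Inner (ρ): 28672sin(φ)/5.
Middle (φ): 57344/5.
Outer (θ): 114688π/5.

Therefore the triple integral equals 114688π/5.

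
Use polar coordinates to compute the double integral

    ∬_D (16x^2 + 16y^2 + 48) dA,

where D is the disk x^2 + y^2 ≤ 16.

The region D is 0 ≤ r ≤ 4, 0 ≤ θ ≤ 2π in polar coordinates, where x = r cos(θ), y = r sin(θ), and dA = r dr dθ.

Under the substitution, the integrand becomes 16r^2 + 48, so

    ∬_D (16x^2 + 16y^2 + 48) dA = ∫_{0}^{2π} ∫_{0}^{4} (16r^2 + 48) · r dr dθ.

Inner integral (in r): ∫_{0}^{4} (16r^2 + 48) · r dr = 1408.

Outer integral (in θ): ∫_{0}^{2π} (1408) dθ = 2816π.

Therefore ∬_D (16x^2 + 16y^2 + 48) dA = 2816π.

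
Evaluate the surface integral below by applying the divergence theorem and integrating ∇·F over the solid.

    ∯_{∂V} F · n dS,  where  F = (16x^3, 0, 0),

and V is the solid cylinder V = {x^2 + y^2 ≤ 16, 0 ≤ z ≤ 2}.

By the divergence theorem,

    ∯_{∂V} F · n dS = ∭_V (∇ · F) dV.

Compute the divergence:
    ∇ · F = ∂F_x/∂x + ∂F_y/∂y + ∂F_z/∂z = 48x^2 + 0 + 0 = 48x^2.

In cylindrical coordinates, x = r cos(θ), y = r sin(θ), z = z, dV = r dr dθ dz, with 0 ≤ r ≤ 4, 0 ≤ θ ≤ 2π, 0 ≤ z ≤ 2.

The integrand, after substitution and multiplying by the volume element, becomes (48r^2cos(θ)^2) · r, so

    ∭_V (∇·F) dV = ∫_0^{2π} ∫_0^{4} ∫_0^{2} (48r^2cos(θ)^2) · r dz dr dθ.

Inner (z from 0 to 2): 96r^3cos(θ)^2.
Middle (r from 0 to 4): 6144cos(θ)^2.
Outer (θ from 0 to 2π): 6144π.

Therefore ∯_{∂V} F · n dS = 6144π.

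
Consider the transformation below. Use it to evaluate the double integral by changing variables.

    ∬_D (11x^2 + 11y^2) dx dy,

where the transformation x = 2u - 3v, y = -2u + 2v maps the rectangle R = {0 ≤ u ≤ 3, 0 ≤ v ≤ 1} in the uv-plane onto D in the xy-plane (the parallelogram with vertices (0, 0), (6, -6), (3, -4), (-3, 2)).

Compute the Jacobian determinant of (x, y) with respect to (u, v):

    ∂(x,y)/∂(u,v) = | 2  -3 | = (2)(2) - (-3)(-2) = -2.
                   | -2  2 |

Its absolute value is |J| = 2 (the area scaling factor).

Substituting x = 2u - 3v, y = -2u + 2v into the integrand,

    11x^2 + 11y^2 → 88u^2 - 220u v + 143v^2,

so the integral becomes

    ∬_R (88u^2 - 220u v + 143v^2) · |J| du dv = ∫_0^3 ∫_0^1 (176u^2 - 440u v + 286v^2) dv du.

Inner (v): 176u^2 - 220u + 286/3.
Outer (u): 880.

Therefore ∬_D (11x^2 + 11y^2) dx dy = 880.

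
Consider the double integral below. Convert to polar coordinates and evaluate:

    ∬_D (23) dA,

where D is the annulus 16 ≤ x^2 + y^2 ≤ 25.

The region D is 4 ≤ r ≤ 5, 0 ≤ θ ≤ 2π in polar coordinates, where x = r cos(θ), y = r sin(θ), and dA = r dr dθ.

Under the substitution, the integrand becomes 23, so

    ∬_D (23) dA = ∫_{0}^{2π} ∫_{4}^{5} (23) · r dr dθ.

Inner integral (in r): ∫_{4}^{5} (23) · r dr = 207/2.

Outer integral (in θ): ∫_{0}^{2π} (207/2) dθ = 207π.

Therefore ∬_D (23) dA = 207π.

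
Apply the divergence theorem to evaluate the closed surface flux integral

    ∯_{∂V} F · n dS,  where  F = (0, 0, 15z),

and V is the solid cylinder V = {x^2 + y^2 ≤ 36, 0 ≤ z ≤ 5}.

By the divergence theorem,

    ∯_{∂V} F · n dS = ∭_V (∇ · F) dV.

Compute the divergence:
    ∇ · F = ∂F_x/∂x + ∂F_y/∂y + ∂F_z/∂z = 0 + 0 + 15 = 15.

In cylindrical coordinates, x = r cos(θ), y = r sin(θ), z = z, dV = r dr dθ dz, with 0 ≤ r ≤ 6, 0 ≤ θ ≤ 2π, 0 ≤ z ≤ 5.

The integrand, after substitution and multiplying by the volume element, becomes (15) · r, so

    ∭_V (∇·F) dV = ∫_0^{2π} ∫_0^{6} ∫_0^{5} (15) · r dz dr dθ.

Inner (z from 0 to 5): 75r.
Middle (r from 0 to 6): 1350.
Outer (θ from 0 to 2π): 2700π.

Therefore ∯_{∂V} F · n dS = 2700π.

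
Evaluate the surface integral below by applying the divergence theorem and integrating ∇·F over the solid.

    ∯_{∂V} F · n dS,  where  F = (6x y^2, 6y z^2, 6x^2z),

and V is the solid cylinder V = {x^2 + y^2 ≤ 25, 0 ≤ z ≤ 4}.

By the divergence theorem,

    ∯_{∂V} F · n dS = ∭_V (∇ · F) dV.

Compute the divergence:
    ∇ · F = ∂F_x/∂x + ∂F_y/∂y + ∂F_z/∂z = 6y^2 + 6z^2 + 6x^2 = 6x^2 + 6y^2 + 6z^2.

In cylindrical coordinates, x = r cos(θ), y = r sin(θ), z = z, dV = r dr dθ dz, with 0 ≤ r ≤ 5, 0 ≤ θ ≤ 2π, 0 ≤ z ≤ 4.

The integrand, after substitution and multiplying by the volume element, becomes (6r^2 + 6z^2) · r, so

    ∭_V (∇·F) dV = ∫_0^{2π} ∫_0^{5} ∫_0^{4} (6r^2 + 6z^2) · r dz dr dθ.

Inner (z from 0 to 4): 24r^3 + 128r.
Middle (r from 0 to 5): 5350.
Outer (θ from 0 to 2π): 10700π.

Therefore ∯_{∂V} F · n dS = 10700π.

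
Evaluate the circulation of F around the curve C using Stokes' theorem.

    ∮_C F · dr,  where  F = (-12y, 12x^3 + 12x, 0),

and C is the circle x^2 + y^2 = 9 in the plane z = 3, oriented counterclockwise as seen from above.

Let S be the flat disk x^2 + y^2 ≤ 9 in the plane z = 3, with upward unit normal n̂ = ẑ. By Stokes' theorem,

    ∮_C F · dr = ∬_S (∇ × F) · n̂ dS = ∬_D (curl F)_z dA,

where D is the disk x^2 + y^2 ≤ 9.

Compute the curl of F = (-12y, 12x^3 + 12x, 0):
    (∇ × F)_x = ∂F_z/∂y - ∂F_y/∂z = 0,
    (∇ × F)_y = ∂F_x/∂z - ∂F_z/∂x = 0,
    (∇ × F)_z = ∂F_y/∂x - ∂F_x/∂y = 36x^2 + 24.

On z = 3, (curl F)_z = 36x^2 + 24.

Convert to polar (x = r cos θ, y = r sin θ, dA = r dr dθ); the integrand becomes 36r^2cos(θ)^2 + 24, so

    ∬_D (curl F)_z dA = ∫_0^{2π} ∫_0^{3} (36r^2cos(θ)^2 + 24) · r dr dθ.

Inner (r from 0 to 3): 729cos(θ)^2 + 108.
Outer (θ from 0 to 2π): 945π.

Therefore ∮_C F · dr = 945π.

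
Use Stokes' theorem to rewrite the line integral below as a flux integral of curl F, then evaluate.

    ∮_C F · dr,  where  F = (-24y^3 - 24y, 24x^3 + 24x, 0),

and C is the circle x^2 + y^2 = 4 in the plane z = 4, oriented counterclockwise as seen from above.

Let S be the flat disk x^2 + y^2 ≤ 4 in the plane z = 4, with upward unit normal n̂ = ẑ. By Stokes' theorem,

    ∮_C F · dr = ∬_S (∇ × F) · n̂ dS = ∬_D (curl F)_z dA,

where D is the disk x^2 + y^2 ≤ 4.

Compute the curl of F = (-24y^3 - 24y, 24x^3 + 24x, 0):
    (∇ × F)_x = ∂F_z/∂y - ∂F_y/∂z = 0,
    (∇ × F)_y = ∂F_x/∂z - ∂F_z/∂x = 0,
    (∇ × F)_z = ∂F_y/∂x - ∂F_x/∂y = 72x^2 + 72y^2 + 48.

On z = 4, (curl F)_z = 72x^2 + 72y^2 + 48.

Convert to polar (x = r cos θ, y = r sin θ, dA = r dr dθ); the integrand becomes 72r^2 + 48, so

    ∬_D (curl F)_z dA = ∫_0^{2π} ∫_0^{2} (72r^2 + 48) · r dr dθ.

Inner (r from 0 to 2): 384.
Outer (θ from 0 to 2π): 768π.

Therefore ∮_C F · dr = 768π.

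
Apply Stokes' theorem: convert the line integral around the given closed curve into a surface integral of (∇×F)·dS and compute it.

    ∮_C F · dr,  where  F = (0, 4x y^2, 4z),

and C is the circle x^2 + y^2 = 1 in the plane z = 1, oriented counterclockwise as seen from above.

Let S be the flat disk x^2 + y^2 ≤ 1 in the plane z = 1, with upward unit normal n̂ = ẑ. By Stokes' theorem,

    ∮_C F · dr = ∬_S (∇ × F) · n̂ dS = ∬_D (curl F)_z dA,

where D is the disk x^2 + y^2 ≤ 1.

Compute the curl of F = (0, 4x y^2, 4z):
    (∇ × F)_x = ∂F_z/∂y - ∂F_y/∂z = 0,
    (∇ × F)_y = ∂F_x/∂z - ∂F_z/∂x = 0,
    (∇ × F)_z = ∂F_y/∂x - ∂F_x/∂y = 4y^2.

On z = 1, (curl F)_z = 4y^2.

Convert to polar (x = r cos θ, y = r sin θ, dA = r dr dθ); the integrand becomes 4r^2sin(θ)^2, so

    ∬_D (curl F)_z dA = ∫_0^{2π} ∫_0^{1} (4r^2sin(θ)^2) · r dr dθ.

Inner (r from 0 to 1): sin(θ)^2.
Outer (θ from 0 to 2π): π.

Therefore ∮_C F · dr = π.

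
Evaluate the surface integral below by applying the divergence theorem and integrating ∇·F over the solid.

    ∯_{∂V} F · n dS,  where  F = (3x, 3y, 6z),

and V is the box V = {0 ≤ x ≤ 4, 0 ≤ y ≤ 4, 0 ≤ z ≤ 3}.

By the divergence theorem,

    ∯_{∂V} F · n dS = ∭_V (∇ · F) dV.

Compute the divergence:
    ∇ · F = ∂F_x/∂x + ∂F_y/∂y + ∂F_z/∂z = 3 + 3 + 6 = 12.

V is a rectangular box, so dV = dx dy dz with 0 ≤ x ≤ 4, 0 ≤ y ≤ 4, 0 ≤ z ≤ 3.

Integrate (12) over V as an iterated integral:

    ∭_V (∇·F) dV = ∫_0^{4} ∫_0^{4} ∫_0^{3} (12) dz dy dx.

Inner (z from 0 to 3): 36.
Middle (y from 0 to 4): 144.
Outer (x from 0 to 4): 576.

Therefore ∯_{∂V} F · n dS = 576.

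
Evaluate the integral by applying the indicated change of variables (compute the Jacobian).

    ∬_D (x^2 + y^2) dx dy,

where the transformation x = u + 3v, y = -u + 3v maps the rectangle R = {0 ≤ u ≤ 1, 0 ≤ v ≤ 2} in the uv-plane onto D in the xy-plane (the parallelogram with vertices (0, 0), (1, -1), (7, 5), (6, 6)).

Compute the Jacobian determinant of (x, y) with respect to (u, v):

    ∂(x,y)/∂(u,v) = | 1  3 | = (1)(3) - (3)(-1) = 6.
                   | -1  3 |

Its absolute value is |J| = 6 (the area scaling factor).

Substituting x = u + 3v, y = -u + 3v into the integrand,

    x^2 + y^2 → 2u^2 + 18v^2,

so the integral becomes

    ∬_R (2u^2 + 18v^2) · |J| du dv = ∫_0^1 ∫_0^2 (12u^2 + 108v^2) dv du.

Inner (v): 24u^2 + 288.
Outer (u): 296.

Therefore ∬_D (x^2 + y^2) dx dy = 296.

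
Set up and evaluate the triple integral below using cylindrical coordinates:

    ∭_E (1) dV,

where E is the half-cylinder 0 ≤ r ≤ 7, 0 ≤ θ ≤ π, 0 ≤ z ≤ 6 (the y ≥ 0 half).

In cylindrical coordinates, x = r cos(θ), y = r sin(θ), z = z, and dV = r dr dθ dz.

The integrand becomes 1, so

    ∭_E (1) dV = ∫_{0}^{π} ∫_{0}^{7} ∫_{0}^{6} (1) · r dz dr dθ.

Inner (z): 6r.
Middle (r from 0 to 7): 147.
Outer (θ): 147π.

Therefore the triple integral equals 147π.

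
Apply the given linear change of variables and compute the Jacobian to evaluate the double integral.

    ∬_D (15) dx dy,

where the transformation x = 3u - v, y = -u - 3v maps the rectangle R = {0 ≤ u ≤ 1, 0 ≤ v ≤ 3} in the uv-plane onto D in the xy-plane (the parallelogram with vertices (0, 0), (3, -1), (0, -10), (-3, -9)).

Compute the Jacobian determinant of (x, y) with respect to (u, v):

    ∂(x,y)/∂(u,v) = | 3  -1 | = (3)(-3) - (-1)(-1) = -10.
                   | -1  -3 |

Its absolute value is |J| = 10 (the area scaling factor).

Substituting x = 3u - v, y = -u - 3v into the integrand,

    15 → 15,

so the integral becomes

    ∬_R (15) · |J| du dv = ∫_0^1 ∫_0^3 (150) dv du.

Inner (v): 450.
Outer (u): 450.

Therefore ∬_D (15) dx dy = 450.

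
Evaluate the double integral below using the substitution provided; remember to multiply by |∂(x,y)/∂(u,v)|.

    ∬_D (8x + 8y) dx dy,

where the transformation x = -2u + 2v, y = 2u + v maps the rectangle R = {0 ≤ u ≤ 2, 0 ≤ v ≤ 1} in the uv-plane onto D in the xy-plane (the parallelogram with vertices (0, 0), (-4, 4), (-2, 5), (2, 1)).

Compute the Jacobian determinant of (x, y) with respect to (u, v):

    ∂(x,y)/∂(u,v) = | -2  2 | = (-2)(1) - (2)(2) = -6.
                   | 2  1 |

Its absolute value is |J| = 6 (the area scaling factor).

Substituting x = -2u + 2v, y = 2u + v into the integrand,

    8x + 8y → 24v,

so the integral becomes

    ∬_R (24v) · |J| du dv = ∫_0^2 ∫_0^1 (144v) dv du.

Inner (v): 72.
Outer (u): 144.

Therefore ∬_D (8x + 8y) dx dy = 144.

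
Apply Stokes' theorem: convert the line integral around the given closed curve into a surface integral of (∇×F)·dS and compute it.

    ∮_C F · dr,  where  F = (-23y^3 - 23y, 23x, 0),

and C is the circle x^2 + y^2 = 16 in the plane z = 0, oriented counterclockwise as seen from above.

Let S be the flat disk x^2 + y^2 ≤ 16 in the plane z = 0, with upward unit normal n̂ = ẑ. By Stokes' theorem,

    ∮_C F · dr = ∬_S (∇ × F) · n̂ dS = ∬_D (curl F)_z dA,

where D is the disk x^2 + y^2 ≤ 16.

Compute the curl of F = (-23y^3 - 23y, 23x, 0):
    (∇ × F)_x = ∂F_z/∂y - ∂F_y/∂z = 0,
    (∇ × F)_y = ∂F_x/∂z - ∂F_z/∂x = 0,
    (∇ × F)_z = ∂F_y/∂x - ∂F_x/∂y = 69y^2 + 46.

On z = 0, (curl F)_z = 69y^2 + 46.

Convert to polar (x = r cos θ, y = r sin θ, dA = r dr dθ); the integrand becomes 69r^2sin(θ)^2 + 46, so

    ∬_D (curl F)_z dA = ∫_0^{2π} ∫_0^{4} (69r^2sin(θ)^2 + 46) · r dr dθ.

Inner (r from 0 to 4): 4416sin(θ)^2 + 368.
Outer (θ from 0 to 2π): 5152π.

Therefore ∮_C F · dr = 5152π.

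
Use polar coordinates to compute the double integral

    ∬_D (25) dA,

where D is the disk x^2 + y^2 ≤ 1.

The region D is 0 ≤ r ≤ 1, 0 ≤ θ ≤ 2π in polar coordinates, where x = r cos(θ), y = r sin(θ), and dA = r dr dθ.

Under the substitution, the integrand becomes 25, so

    ∬_D (25) dA = ∫_{0}^{2π} ∫_{0}^{1} (25) · r dr dθ.

Inner integral (in r): ∫_{0}^{1} (25) · r dr = 25/2.

Outer integral (in θ): ∫_{0}^{2π} (25/2) dθ = 25π.

Therefore ∬_D (25) dA = 25π.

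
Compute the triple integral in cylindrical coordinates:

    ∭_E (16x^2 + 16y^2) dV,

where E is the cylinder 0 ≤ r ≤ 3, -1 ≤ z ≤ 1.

In cylindrical coordinates, x = r cos(θ), y = r sin(θ), z = z, and dV = r dr dθ dz.

The integrand becomes 16r^2, so

    ∭_E (16x^2 + 16y^2) dV = ∫_{0}^{2π} ∫_{0}^{3} ∫_{-1}^{1} (16r^2) · r dz dr dθ.

Inner (z): 32r^3.
Middle (r from 0 to 3): 648.
Outer (θ): 1296π.

Therefore the triple integral equals 1296π.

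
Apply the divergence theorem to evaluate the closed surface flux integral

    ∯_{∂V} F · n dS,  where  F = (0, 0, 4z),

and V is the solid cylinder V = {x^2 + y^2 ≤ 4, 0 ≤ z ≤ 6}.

By the divergence theorem,

    ∯_{∂V} F · n dS = ∭_V (∇ · F) dV.

Compute the divergence:
    ∇ · F = ∂F_x/∂x + ∂F_y/∂y + ∂F_z/∂z = 0 + 0 + 4 = 4.

In cylindrical coordinates, x = r cos(θ), y = r sin(θ), z = z, dV = r dr dθ dz, with 0 ≤ r ≤ 2, 0 ≤ θ ≤ 2π, 0 ≤ z ≤ 6.

The integrand, after substitution and multiplying by the volume element, becomes (4) · r, so

    ∭_V (∇·F) dV = ∫_0^{2π} ∫_0^{2} ∫_0^{6} (4) · r dz dr dθ.

Inner (z from 0 to 6): 24r.
Middle (r from 0 to 2): 48.
Outer (θ from 0 to 2π): 96π.

Therefore ∯_{∂V} F · n dS = 96π.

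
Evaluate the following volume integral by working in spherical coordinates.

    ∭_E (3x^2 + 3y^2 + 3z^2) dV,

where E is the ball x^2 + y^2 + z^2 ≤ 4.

In spherical coordinates, x = ρ sin(φ) cos(θ), y = ρ sin(φ) sin(θ), z = ρ cos(φ), and dV = ρ^2 sin(φ) dρ dφ dθ.

The integrand becomes 3ρ^2, so

    ∭_E (3x^2 + 3y^2 + 3z^2) dV = ∫_{0}^{2π} ∫_{0}^{π} ∫_{0}^{2} (3ρ^2) · ρ^2 sin(φ) dρ dφ dθ.

Inner (ρ): 96sin(φ)/5.
Middle (φ): 192/5.
Outer (θ): 384π/5.

Therefore the triple integral equals 384π/5.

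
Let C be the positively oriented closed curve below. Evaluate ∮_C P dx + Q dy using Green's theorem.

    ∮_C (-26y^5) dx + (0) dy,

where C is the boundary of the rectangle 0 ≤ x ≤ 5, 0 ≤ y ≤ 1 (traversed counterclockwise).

Green's theorem converts the closed line integral into a double integral over the enclosed region D:

    ∮_C P dx + Q dy = ∬_D (∂Q/∂x - ∂P/∂y) dA.

Here P = -26y^5, Q = 0, so

    ∂Q/∂x = 0,    ∂P/∂y = -130y^4,
    ∂Q/∂x - ∂P/∂y = 130y^4.

D is the region 0 ≤ x ≤ 5, 0 ≤ y ≤ 1. Evaluating the double integral:

    ∬_D (130y^4) dA = ∫_0^{5} ∫_0^{1} (130y^4) dy dx.

Inner (y from 0 to 1): 26.
Outer (x from 0 to 5): 130.

Therefore ∮_C P dx + Q dy = 130.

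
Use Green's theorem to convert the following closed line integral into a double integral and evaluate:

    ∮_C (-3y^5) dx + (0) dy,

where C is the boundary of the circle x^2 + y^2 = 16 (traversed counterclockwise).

Green's theorem converts the closed line integral into a double integral over the enclosed region D:

    ∮_C P dx + Q dy = ∬_D (∂Q/∂x - ∂P/∂y) dA.

Here P = -3y^5, Q = 0, so

    ∂Q/∂x = 0,    ∂P/∂y = -15y^4,
    ∂Q/∂x - ∂P/∂y = 15y^4.

D is the region x^2 + y^2 ≤ 16. Evaluating the double integral:

In polar coordinates (x = r cos θ, y = r sin θ, dA = r dr dθ) the integrand becomes 15r^4sin(θ)^4, so

    ∬_D (15y^4) dA = ∫_0^{2π} ∫_0^{4} (15r^4sin(θ)^4) · r dr dθ.

Inner (r from 0 to 4): 10240sin(θ)^4.
Outer (θ from 0 to 2π): 7680π.

Therefore ∮_C P dx + Q dy = 7680π.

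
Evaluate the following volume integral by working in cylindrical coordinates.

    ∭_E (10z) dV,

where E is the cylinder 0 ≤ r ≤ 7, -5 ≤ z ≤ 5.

In cylindrical coordinates, x = r cos(θ), y = r sin(θ), z = z, and dV = r dr dθ dz.

The integrand becomes 10z, so

    ∭_E (10z) dV = ∫_{0}^{2π} ∫_{0}^{7} ∫_{-5}^{5} (10z) · r dz dr dθ.

Inner (z): 0.
Middle (r from 0 to 7): 0.
Outer (θ): 0.

Therefore the triple integral equals 0.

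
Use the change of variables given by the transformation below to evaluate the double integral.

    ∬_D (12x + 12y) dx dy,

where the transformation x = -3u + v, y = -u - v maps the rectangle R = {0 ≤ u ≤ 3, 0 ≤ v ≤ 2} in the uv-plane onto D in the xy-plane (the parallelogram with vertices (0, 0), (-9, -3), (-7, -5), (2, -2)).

Compute the Jacobian determinant of (x, y) with respect to (u, v):

    ∂(x,y)/∂(u,v) = | -3  1 | = (-3)(-1) - (1)(-1) = 4.
                   | -1  -1 |

Its absolute value is |J| = 4 (the area scaling factor).

Substituting x = -3u + v, y = -u - v into the integrand,

    12x + 12y → -48u,

so the integral becomes

    ∬_R (-48u) · |J| du dv = ∫_0^3 ∫_0^2 (-192u) dv du.

Inner (v): -384u.
Outer (u): -1728.

Therefore ∬_D (12x + 12y) dx dy = -1728.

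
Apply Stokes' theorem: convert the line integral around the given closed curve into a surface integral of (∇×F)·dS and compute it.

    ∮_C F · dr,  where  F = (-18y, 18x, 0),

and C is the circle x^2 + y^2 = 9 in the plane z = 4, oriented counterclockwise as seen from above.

Let S be the flat disk x^2 + y^2 ≤ 9 in the plane z = 4, with upward unit normal n̂ = ẑ. By Stokes' theorem,

    ∮_C F · dr = ∬_S (∇ × F) · n̂ dS = ∬_D (curl F)_z dA,

where D is the disk x^2 + y^2 ≤ 9.

Compute the curl of F = (-18y, 18x, 0):
    (∇ × F)_x = ∂F_z/∂y - ∂F_y/∂z = 0,
    (∇ × F)_y = ∂F_x/∂z - ∂F_z/∂x = 0,
    (∇ × F)_z = ∂F_y/∂x - ∂F_x/∂y = 36.

On z = 4, (curl F)_z = 36.

Convert to polar (x = r cos θ, y = r sin θ, dA = r dr dθ); the integrand becomes 36, so

    ∬_D (curl F)_z dA = ∫_0^{2π} ∫_0^{3} (36) · r dr dθ.

Inner (r from 0 to 3): 162.
Outer (θ from 0 to 2π): 324π.

Therefore ∮_C F · dr = 324π.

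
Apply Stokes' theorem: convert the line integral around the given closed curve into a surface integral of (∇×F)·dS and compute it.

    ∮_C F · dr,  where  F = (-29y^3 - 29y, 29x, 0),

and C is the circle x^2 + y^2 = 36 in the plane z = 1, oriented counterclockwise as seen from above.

Let S be the flat disk x^2 + y^2 ≤ 36 in the plane z = 1, with upward unit normal n̂ = ẑ. By Stokes' theorem,

    ∮_C F · dr = ∬_S (∇ × F) · n̂ dS = ∬_D (curl F)_z dA,

where D is the disk x^2 + y^2 ≤ 36.

Compute the curl of F = (-29y^3 - 29y, 29x, 0):
    (∇ × F)_x = ∂F_z/∂y - ∂F_y/∂z = 0,
    (∇ × F)_y = ∂F_x/∂z - ∂F_z/∂x = 0,
    (∇ × F)_z = ∂F_y/∂x - ∂F_x/∂y = 87y^2 + 58.

On z = 1, (curl F)_z = 87y^2 + 58.

Convert to polar (x = r cos θ, y = r sin θ, dA = r dr dθ); the integrand becomes 87r^2sin(θ)^2 + 58, so

    ∬_D (curl F)_z dA = ∫_0^{2π} ∫_0^{6} (87r^2sin(θ)^2 + 58) · r dr dθ.

Inner (r from 0 to 6): 28188sin(θ)^2 + 1044.
Outer (θ from 0 to 2π): 30276π.

Therefore ∮_C F · dr = 30276π.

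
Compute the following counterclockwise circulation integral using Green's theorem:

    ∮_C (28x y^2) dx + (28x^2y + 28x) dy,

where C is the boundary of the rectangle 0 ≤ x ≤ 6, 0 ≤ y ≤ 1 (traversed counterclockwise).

Green's theorem converts the closed line integral into a double integral over the enclosed region D:

    ∮_C P dx + Q dy = ∬_D (∂Q/∂x - ∂P/∂y) dA.

Here P = 28x y^2, Q = 28x^2y + 28x, so

    ∂Q/∂x = 56x y + 28,    ∂P/∂y = 56x y,
    ∂Q/∂x - ∂P/∂y = 28.

D is the region 0 ≤ x ≤ 6, 0 ≤ y ≤ 1. Evaluating the double integral:

    ∬_D (28) dA = ∫_0^{6} ∫_0^{1} (28) dy dx.

Inner (y from 0 to 1): 28.
Outer (x from 0 to 6): 168.

Therefore ∮_C P dx + Q dy = 168.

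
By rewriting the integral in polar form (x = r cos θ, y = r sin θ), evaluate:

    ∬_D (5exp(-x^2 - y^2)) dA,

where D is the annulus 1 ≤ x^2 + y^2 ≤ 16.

The region D is 1 ≤ r ≤ 4, 0 ≤ θ ≤ 2π in polar coordinates, where x = r cos(θ), y = r sin(θ), and dA = r dr dθ.

Under the substitution, the integrand becomes 5exp(-r^2), so

    ∬_D (5exp(-x^2 - y^2)) dA = ∫_{0}^{2π} ∫_{1}^{4} (5exp(-r^2)) · r dr dθ.

Inner integral (in r): ∫_{1}^{4} (5exp(-r^2)) · r dr = -(5 - 5exp(15))exp(-16)/2.

Outer integral (in θ): ∫_{0}^{2π} (-(5 - 5exp(15))exp(-16)/2) dθ = -5π (1 - exp(15))exp(-16).

Therefore ∬_D (5exp(-x^2 - y^2)) dA = -5π (1 - exp(15))exp(-16).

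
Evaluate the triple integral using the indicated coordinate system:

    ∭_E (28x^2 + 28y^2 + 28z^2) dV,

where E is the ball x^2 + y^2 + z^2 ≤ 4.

In spherical coordinates, x = ρ sin(φ) cos(θ), y = ρ sin(φ) sin(θ), z = ρ cos(φ), and dV = ρ^2 sin(φ) dρ dφ dθ.

The integrand becomes 28ρ^2, so

    ∭_E (28x^2 + 28y^2 + 28z^2) dV = ∫_{0}^{2π} ∫_{0}^{π} ∫_{0}^{2} (28ρ^2) · ρ^2 sin(φ) dρ dφ dθ.

Inner (ρ): 896sin(φ)/5.
Middle (φ): 1792/5.
Outer (θ): 3584π/5.

Therefore the triple integral equals 3584π/5.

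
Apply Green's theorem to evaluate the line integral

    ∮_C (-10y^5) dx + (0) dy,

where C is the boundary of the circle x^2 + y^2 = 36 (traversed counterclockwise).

Green's theorem converts the closed line integral into a double integral over the enclosed region D:

    ∮_C P dx + Q dy = ∬_D (∂Q/∂x - ∂P/∂y) dA.

Here P = -10y^5, Q = 0, so

    ∂Q/∂x = 0,    ∂P/∂y = -50y^4,
    ∂Q/∂x - ∂P/∂y = 50y^4.

D is the region x^2 + y^2 ≤ 36. Evaluating the double integral:

In polar coordinates (x = r cos θ, y = r sin θ, dA = r dr dθ) the integrand becomes 50r^4sin(θ)^4, so

    ∬_D (50y^4) dA = ∫_0^{2π} ∫_0^{6} (50r^4sin(θ)^4) · r dr dθ.

Inner (r from 0 to 6): 388800sin(θ)^4.
Outer (θ from 0 to 2π): 291600π.

Therefore ∮_C P dx + Q dy = 291600π.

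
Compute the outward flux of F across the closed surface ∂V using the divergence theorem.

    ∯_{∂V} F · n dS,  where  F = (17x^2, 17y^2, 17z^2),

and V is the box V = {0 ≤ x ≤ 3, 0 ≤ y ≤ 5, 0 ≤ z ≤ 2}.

By the divergence theorem,

    ∯_{∂V} F · n dS = ∭_V (∇ · F) dV.

Compute the divergence:
    ∇ · F = ∂F_x/∂x + ∂F_y/∂y + ∂F_z/∂z = 34x + 34y + 34z.

V is a rectangular box, so dV = dx dy dz with 0 ≤ x ≤ 3, 0 ≤ y ≤ 5, 0 ≤ z ≤ 2.

Integrate (34x + 34y + 34z) over V as an iterated integral:

    ∭_V (∇·F) dV = ∫_0^{3} ∫_0^{5} ∫_0^{2} (34x + 34y + 34z) dz dy dx.

Inner (z from 0 to 2): 68x + 68y + 68.
Middle (y from 0 to 5): 340x + 1190.
Outer (x from 0 to 3): 5100.

Therefore ∯_{∂V} F · n dS = 5100.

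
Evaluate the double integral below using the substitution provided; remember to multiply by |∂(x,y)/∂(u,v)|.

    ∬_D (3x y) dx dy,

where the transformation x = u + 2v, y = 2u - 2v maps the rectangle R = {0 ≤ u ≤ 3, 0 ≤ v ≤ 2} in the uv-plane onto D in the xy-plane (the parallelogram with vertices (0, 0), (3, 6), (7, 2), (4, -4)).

Compute the Jacobian determinant of (x, y) with respect to (u, v):

    ∂(x,y)/∂(u,v) = | 1  2 | = (1)(-2) - (2)(2) = -6.
                   | 2  -2 |

Its absolute value is |J| = 6 (the area scaling factor).

Substituting x = u + 2v, y = 2u - 2v into the integrand,

    3x y → 6u^2 + 6u v - 12v^2,

so the integral becomes

    ∬_R (6u^2 + 6u v - 12v^2) · |J| du dv = ∫_0^3 ∫_0^2 (36u^2 + 36u v - 72v^2) dv du.

Inner (v): 72u^2 + 72u - 192.
Outer (u): 396.

Therefore ∬_D (3x y) dx dy = 396.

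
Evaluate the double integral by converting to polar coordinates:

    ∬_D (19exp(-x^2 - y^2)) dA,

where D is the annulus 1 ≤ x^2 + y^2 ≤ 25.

The region D is 1 ≤ r ≤ 5, 0 ≤ θ ≤ 2π in polar coordinates, where x = r cos(θ), y = r sin(θ), and dA = r dr dθ.

Under the substitution, the integrand becomes 19exp(-r^2), so

    ∬_D (19exp(-x^2 - y^2)) dA = ∫_{0}^{2π} ∫_{1}^{5} (19exp(-r^2)) · r dr dθ.

Inner integral (in r): ∫_{1}^{5} (19exp(-r^2)) · r dr = -(19 - 19exp(24))exp(-25)/2.

Outer integral (in θ): ∫_{0}^{2π} (-(19 - 19exp(24))exp(-25)/2) dθ = -19π (1 - exp(24))exp(-25).

Therefore ∬_D (19exp(-x^2 - y^2)) dA = -19π (1 - exp(24))exp(-25).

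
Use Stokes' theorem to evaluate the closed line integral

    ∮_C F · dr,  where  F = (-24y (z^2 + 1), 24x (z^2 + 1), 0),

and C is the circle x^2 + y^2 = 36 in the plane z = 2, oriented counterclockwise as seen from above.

Let S be the flat disk x^2 + y^2 ≤ 36 in the plane z = 2, with upward unit normal n̂ = ẑ. By Stokes' theorem,

    ∮_C F · dr = ∬_S (∇ × F) · n̂ dS = ∬_D (curl F)_z dA,

where D is the disk x^2 + y^2 ≤ 36.

Compute the curl of F = (-24y (z^2 + 1), 24x (z^2 + 1), 0):
    (∇ × F)_x = ∂F_z/∂y - ∂F_y/∂z = -48x z,
    (∇ × F)_y = ∂F_x/∂z - ∂F_z/∂x = -48y z,
    (∇ × F)_z = ∂F_y/∂x - ∂F_x/∂y = 48z^2 + 48.

On z = 2, (curl F)_z = 240.

Convert to polar (x = r cos θ, y = r sin θ, dA = r dr dθ); the integrand becomes 240, so

    ∬_D (curl F)_z dA = ∫_0^{2π} ∫_0^{6} (240) · r dr dθ.

Inner (r from 0 to 6): 4320.
Outer (θ from 0 to 2π): 8640π.

Therefore ∮_C F · dr = 8640π.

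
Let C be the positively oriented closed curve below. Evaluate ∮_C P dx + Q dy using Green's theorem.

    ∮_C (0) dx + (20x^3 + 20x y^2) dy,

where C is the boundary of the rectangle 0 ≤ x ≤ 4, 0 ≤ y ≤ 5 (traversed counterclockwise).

Green's theorem converts the closed line integral into a double integral over the enclosed region D:

    ∮_C P dx + Q dy = ∬_D (∂Q/∂x - ∂P/∂y) dA.

Here P = 0, Q = 20x^3 + 20x y^2, so

    ∂Q/∂x = 60x^2 + 20y^2,    ∂P/∂y = 0,
    ∂Q/∂x - ∂P/∂y = 60x^2 + 20y^2.

D is the region 0 ≤ x ≤ 4, 0 ≤ y ≤ 5. Evaluating the double integral:

    ∬_D (60x^2 + 20y^2) dA = ∫_0^{4} ∫_0^{5} (60x^2 + 20y^2) dy dx.

Inner (y from 0 to 5): 300x^2 + 2500/3.
Outer (x from 0 to 4): 29200/3.

Therefore ∮_C P dx + Q dy = 29200/3.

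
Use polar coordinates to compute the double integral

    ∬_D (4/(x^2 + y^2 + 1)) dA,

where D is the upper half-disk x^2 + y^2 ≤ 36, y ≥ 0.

The region D is 0 ≤ r ≤ 6, 0 ≤ θ ≤ π in polar coordinates, where x = r cos(θ), y = r sin(θ), and dA = r dr dθ.

Under the substitution, the integrand becomes 4/(r^2 + 1), so

    ∬_D (4/(x^2 + y^2 + 1)) dA = ∫_{0}^{π} ∫_{0}^{6} (4/(r^2 + 1)) · r dr dθ.

Inner integral (in r): ∫_{0}^{6} (4/(r^2 + 1)) · r dr = log(1369).

Outer integral (in θ): ∫_{0}^{π} (log(1369)) dθ = log(1369^π).

Therefore ∬_D (4/(x^2 + y^2 + 1)) dA = log(1369^π).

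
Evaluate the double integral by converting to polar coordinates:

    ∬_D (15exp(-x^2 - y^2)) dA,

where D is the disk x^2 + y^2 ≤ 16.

The region D is 0 ≤ r ≤ 4, 0 ≤ θ ≤ 2π in polar coordinates, where x = r cos(θ), y = r sin(θ), and dA = r dr dθ.

Under the substitution, the integrand becomes 15exp(-r^2), so

    ∬_D (15exp(-x^2 - y^2)) dA = ∫_{0}^{2π} ∫_{0}^{4} (15exp(-r^2)) · r dr dθ.

Inner integral (in r): ∫_{0}^{4} (15exp(-r^2)) · r dr = 15/2 - 15exp(-16)/2.

Outer integral (in θ): ∫_{0}^{2π} (15/2 - 15exp(-16)/2) dθ = -15π exp(-16) + 15π.

Therefore ∬_D (15exp(-x^2 - y^2)) dA = -15π exp(-16) + 15π.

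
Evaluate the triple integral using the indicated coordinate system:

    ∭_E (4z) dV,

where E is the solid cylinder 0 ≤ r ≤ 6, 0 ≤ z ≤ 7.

In cylindrical coordinates, x = r cos(θ), y = r sin(θ), z = z, and dV = r dr dθ dz.

The integrand becomes 4z, so

    ∭_E (4z) dV = ∫_{0}^{2π} ∫_{0}^{6} ∫_{0}^{7} (4z) · r dz dr dθ.

Inner (z): 98r.
Middle (r from 0 to 6): 1764.
Outer (θ): 3528π.

Therefore the triple integral equals 3528π.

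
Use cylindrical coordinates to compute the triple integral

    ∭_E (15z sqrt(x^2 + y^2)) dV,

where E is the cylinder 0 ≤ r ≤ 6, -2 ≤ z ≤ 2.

In cylindrical coordinates, x = r cos(θ), y = r sin(θ), z = z, and dV = r dr dθ dz.

The integrand becomes 15r z, so

    ∭_E (15z sqrt(x^2 + y^2)) dV = ∫_{0}^{2π} ∫_{0}^{6} ∫_{-2}^{2} (15r z) · r dz dr dθ.

Inner (z): 0.
Middle (r from 0 to 6): 0.
Outer (θ): 0.

Therefore the triple integral equals 0.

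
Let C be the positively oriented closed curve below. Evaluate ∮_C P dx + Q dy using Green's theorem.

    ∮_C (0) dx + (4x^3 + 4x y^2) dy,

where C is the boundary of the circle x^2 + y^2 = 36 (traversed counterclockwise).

Green's theorem converts the closed line integral into a double integral over the enclosed region D:

    ∮_C P dx + Q dy = ∬_D (∂Q/∂x - ∂P/∂y) dA.

Here P = 0, Q = 4x^3 + 4x y^2, so

    ∂Q/∂x = 12x^2 + 4y^2,    ∂P/∂y = 0,
    ∂Q/∂x - ∂P/∂y = 12x^2 + 4y^2.

D is the region x^2 + y^2 ≤ 36. Evaluating the double integral:

In polar coordinates (x = r cos θ, y = r sin θ, dA = r dr dθ) the integrand becomes 4r^2(cos(2θ) + 2), so

    ∬_D (12x^2 + 4y^2) dA = ∫_0^{2π} ∫_0^{6} (4r^2(cos(2θ) + 2)) · r dr dθ.

Inner (r from 0 to 6): 1296cos(2θ) + 2592.
Outer (θ from 0 to 2π): 5184π.

Therefore ∮_C P dx + Q dy = 5184π.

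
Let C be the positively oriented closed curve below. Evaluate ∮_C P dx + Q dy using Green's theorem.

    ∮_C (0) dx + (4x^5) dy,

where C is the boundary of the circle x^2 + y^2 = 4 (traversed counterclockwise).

Green's theorem converts the closed line integral into a double integral over the enclosed region D:

    ∮_C P dx + Q dy = ∬_D (∂Q/∂x - ∂P/∂y) dA.

Here P = 0, Q = 4x^5, so

    ∂Q/∂x = 20x^4,    ∂P/∂y = 0,
    ∂Q/∂x - ∂P/∂y = 20x^4.

D is the region x^2 + y^2 ≤ 4. Evaluating the double integral:

In polar coordinates (x = r cos θ, y = r sin θ, dA = r dr dθ) the integrand becomes 20r^4cos(θ)^4, so

    ∬_D (20x^4) dA = ∫_0^{2π} ∫_0^{2} (20r^4cos(θ)^4) · r dr dθ.

Inner (r from 0 to 2): 640cos(θ)^4/3.
Outer (θ from 0 to 2π): 160π.

Therefore ∮_C P dx + Q dy = 160π.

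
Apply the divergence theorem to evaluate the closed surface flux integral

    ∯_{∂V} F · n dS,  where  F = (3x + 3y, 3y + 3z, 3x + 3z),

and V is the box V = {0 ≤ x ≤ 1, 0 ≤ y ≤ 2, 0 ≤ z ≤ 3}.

By the divergence theorem,

    ∯_{∂V} F · n dS = ∭_V (∇ · F) dV.

Compute the divergence:
    ∇ · F = ∂F_x/∂x + ∂F_y/∂y + ∂F_z/∂z = 3 + 3 + 3 = 9.

V is a rectangular box, so dV = dx dy dz with 0 ≤ x ≤ 1, 0 ≤ y ≤ 2, 0 ≤ z ≤ 3.

Integrate (9) over V as an iterated integral:

    ∭_V (∇·F) dV = ∫_0^{1} ∫_0^{2} ∫_0^{3} (9) dz dy dx.

Inner (z from 0 to 3): 27.
Middle (y from 0 to 2): 54.
Outer (x from 0 to 1): 54.

Therefore ∯_{∂V} F · n dS = 54.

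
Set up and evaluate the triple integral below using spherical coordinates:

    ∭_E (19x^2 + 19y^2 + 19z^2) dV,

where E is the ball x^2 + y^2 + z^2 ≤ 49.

In spherical coordinates, x = ρ sin(φ) cos(θ), y = ρ sin(φ) sin(θ), z = ρ cos(φ), and dV = ρ^2 sin(φ) dρ dφ dθ.

The integrand becomes 19ρ^2, so

    ∭_E (19x^2 + 19y^2 + 19z^2) dV = ∫_{0}^{2π} ∫_{0}^{π} ∫_{0}^{7} (19ρ^2) · ρ^2 sin(φ) dρ dφ dθ.

Inner (ρ): 319333sin(φ)/5.
Middle (φ): 638666/5.
Outer (θ): 1277332π/5.

Therefore the triple integral equals 1277332π/5.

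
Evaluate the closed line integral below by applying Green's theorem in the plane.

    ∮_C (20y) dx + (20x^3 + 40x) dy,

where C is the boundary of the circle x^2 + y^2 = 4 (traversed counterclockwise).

Green's theorem converts the closed line integral into a double integral over the enclosed region D:

    ∮_C P dx + Q dy = ∬_D (∂Q/∂x - ∂P/∂y) dA.

Here P = 20y, Q = 20x^3 + 40x, so

    ∂Q/∂x = 60x^2 + 40,    ∂P/∂y = 20,
    ∂Q/∂x - ∂P/∂y = 60x^2 + 20.

D is the region x^2 + y^2 ≤ 4. Evaluating the double integral:

In polar coordinates (x = r cos θ, y = r sin θ, dA = r dr dθ) the integrand becomes 60r^2cos(θ)^2 + 20, so

    ∬_D (60x^2 + 20) dA = ∫_0^{2π} ∫_0^{2} (60r^2cos(θ)^2 + 20) · r dr dθ.

Inner (r from 0 to 2): 240cos(θ)^2 + 40.
Outer (θ from 0 to 2π): 320π.

Therefore ∮_C P dx + Q dy = 320π.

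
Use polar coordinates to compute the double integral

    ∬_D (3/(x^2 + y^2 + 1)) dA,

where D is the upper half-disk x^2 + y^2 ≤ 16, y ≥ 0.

The region D is 0 ≤ r ≤ 4, 0 ≤ θ ≤ π in polar coordinates, where x = r cos(θ), y = r sin(θ), and dA = r dr dθ.

Under the substitution, the integrand becomes 3/(r^2 + 1), so

    ∬_D (3/(x^2 + y^2 + 1)) dA = ∫_{0}^{π} ∫_{0}^{4} (3/(r^2 + 1)) · r dr dθ.

Inner integral (in r): ∫_{0}^{4} (3/(r^2 + 1)) · r dr = 3log(17)/2.

Outer integral (in θ): ∫_{0}^{π} (3log(17)/2) dθ = 3π log(17)/2.

Therefore ∬_D (3/(x^2 + y^2 + 1)) dA = 3π log(17)/2.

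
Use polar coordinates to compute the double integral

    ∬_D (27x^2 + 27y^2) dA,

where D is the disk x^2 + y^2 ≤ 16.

The region D is 0 ≤ r ≤ 4, 0 ≤ θ ≤ 2π in polar coordinates, where x = r cos(θ), y = r sin(θ), and dA = r dr dθ.

Under the substitution, the integrand becomes 27r^2, so

    ∬_D (27x^2 + 27y^2) dA = ∫_{0}^{2π} ∫_{0}^{4} (27r^2) · r dr dθ.

Inner integral (in r): ∫_{0}^{4} (27r^2) · r dr = 1728.

Outer integral (in θ): ∫_{0}^{2π} (1728) dθ = 3456π.

Therefore ∬_D (27x^2 + 27y^2) dA = 3456π.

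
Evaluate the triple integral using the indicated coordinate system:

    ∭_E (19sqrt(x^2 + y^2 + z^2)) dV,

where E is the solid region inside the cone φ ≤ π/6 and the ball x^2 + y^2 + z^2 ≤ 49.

In spherical coordinates, x = ρ sin(φ) cos(θ), y = ρ sin(φ) sin(θ), z = ρ cos(φ), and dV = ρ^2 sin(φ) dρ dφ dθ.

The integrand becomes 19ρ, so

    ∭_E (19sqrt(x^2 + y^2 + z^2)) dV = ∫_{0}^{2π} ∫_{0}^{π/6} ∫_{0}^{7} (19ρ) · ρ^2 sin(φ) dρ dφ dθ.

Inner (ρ): 45619sin(φ)/4.
Middle (φ): 45619/4 - 45619sqrt(3)/8.
Outer (θ): 45619π (2 - sqrt(3))/4.

Therefore the triple integral equals 45619π (2 - sqrt(3))/4.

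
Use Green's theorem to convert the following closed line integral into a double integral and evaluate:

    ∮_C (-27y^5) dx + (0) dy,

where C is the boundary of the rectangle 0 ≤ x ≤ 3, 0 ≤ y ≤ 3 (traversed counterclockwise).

Green's theorem converts the closed line integral into a double integral over the enclosed region D:

    ∮_C P dx + Q dy = ∬_D (∂Q/∂x - ∂P/∂y) dA.

Here P = -27y^5, Q = 0, so

    ∂Q/∂x = 0,    ∂P/∂y = -135y^4,
    ∂Q/∂x - ∂P/∂y = 135y^4.

D is the region 0 ≤ x ≤ 3, 0 ≤ y ≤ 3. Evaluating the double integral:

    ∬_D (135y^4) dA = ∫_0^{3} ∫_0^{3} (135y^4) dy dx.

Inner (y from 0 to 3): 6561.
Outer (x from 0 to 3): 19683.

Therefore ∮_C P dx + Q dy = 19683.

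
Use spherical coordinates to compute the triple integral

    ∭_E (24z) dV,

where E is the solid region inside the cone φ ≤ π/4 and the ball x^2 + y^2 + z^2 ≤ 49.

In spherical coordinates, x = ρ sin(φ) cos(θ), y = ρ sin(φ) sin(θ), z = ρ cos(φ), and dV = ρ^2 sin(φ) dρ dφ dθ.

The integrand becomes 24ρ cos(φ), so

    ∭_E (24z) dV = ∫_{0}^{2π} ∫_{0}^{π/4} ∫_{0}^{7} (24ρ cos(φ)) · ρ^2 sin(φ) dρ dφ dθ.

Inner (ρ): 7203sin(2φ).
Middle (φ): 7203/2.
Outer (θ): 7203π.

Therefore the triple integral equals 7203π.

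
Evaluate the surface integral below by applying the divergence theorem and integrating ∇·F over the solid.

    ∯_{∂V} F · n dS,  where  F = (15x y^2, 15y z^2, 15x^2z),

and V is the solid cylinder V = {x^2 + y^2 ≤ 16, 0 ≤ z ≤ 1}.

By the divergence theorem,

    ∯_{∂V} F · n dS = ∭_V (∇ · F) dV.

Compute the divergence:
    ∇ · F = ∂F_x/∂x + ∂F_y/∂y + ∂F_z/∂z = 15y^2 + 15z^2 + 15x^2 = 15x^2 + 15y^2 + 15z^2.

In cylindrical coordinates, x = r cos(θ), y = r sin(θ), z = z, dV = r dr dθ dz, with 0 ≤ r ≤ 4, 0 ≤ θ ≤ 2π, 0 ≤ z ≤ 1.

The integrand, after substitution and multiplying by the volume element, becomes (15r^2 + 15z^2) · r, so

    ∭_V (∇·F) dV = ∫_0^{2π} ∫_0^{4} ∫_0^{1} (15r^2 + 15z^2) · r dz dr dθ.

Inner (z from 0 to 1): 15r^3 + 5r.
Middle (r from 0 to 4): 1000.
Outer (θ from 0 to 2π): 2000π.

Therefore ∯_{∂V} F · n dS = 2000π.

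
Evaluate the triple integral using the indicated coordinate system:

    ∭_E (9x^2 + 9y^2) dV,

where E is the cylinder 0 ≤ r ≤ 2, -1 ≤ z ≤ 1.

In cylindrical coordinates, x = r cos(θ), y = r sin(θ), z = z, and dV = r dr dθ dz.

The integrand becomes 9r^2, so

    ∭_E (9x^2 + 9y^2) dV = ∫_{0}^{2π} ∫_{0}^{2} ∫_{-1}^{1} (9r^2) · r dz dr dθ.

Inner (z): 18r^3.
Middle (r from 0 to 2): 72.
Outer (θ): 144π.

Therefore the triple integral equals 144π.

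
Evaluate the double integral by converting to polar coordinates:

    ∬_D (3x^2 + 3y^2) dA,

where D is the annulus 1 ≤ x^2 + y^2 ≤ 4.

The region D is 1 ≤ r ≤ 2, 0 ≤ θ ≤ 2π in polar coordinates, where x = r cos(θ), y = r sin(θ), and dA = r dr dθ.

Under the substitution, the integrand becomes 3r^2, so

    ∬_D (3x^2 + 3y^2) dA = ∫_{0}^{2π} ∫_{1}^{2} (3r^2) · r dr dθ.

Inner integral (in r): ∫_{1}^{2} (3r^2) · r dr = 45/4.

Outer integral (in θ): ∫_{0}^{2π} (45/4) dθ = 45π/2.

Therefore ∬_D (3x^2 + 3y^2) dA = 45π/2.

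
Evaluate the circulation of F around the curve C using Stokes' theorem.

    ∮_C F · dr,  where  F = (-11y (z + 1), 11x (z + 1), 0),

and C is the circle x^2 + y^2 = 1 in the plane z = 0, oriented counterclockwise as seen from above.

Let S be the flat disk x^2 + y^2 ≤ 1 in the plane z = 0, with upward unit normal n̂ = ẑ. By Stokes' theorem,

    ∮_C F · dr = ∬_S (∇ × F) · n̂ dS = ∬_D (curl F)_z dA,

where D is the disk x^2 + y^2 ≤ 1.

Compute the curl of F = (-11y (z + 1), 11x (z + 1), 0):
    (∇ × F)_x = ∂F_z/∂y - ∂F_y/∂z = -11x,
    (∇ × F)_y = ∂F_x/∂z - ∂F_z/∂x = -11y,
    (∇ × F)_z = ∂F_y/∂x - ∂F_x/∂y = 22z + 22.

On z = 0, (curl F)_z = 22.

Convert to polar (x = r cos θ, y = r sin θ, dA = r dr dθ); the integrand becomes 22, so

    ∬_D (curl F)_z dA = ∫_0^{2π} ∫_0^{1} (22) · r dr dθ.

Inner (r from 0 to 1): 11.
Outer (θ from 0 to 2π): 22π.

Therefore ∮_C F · dr = 22π.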